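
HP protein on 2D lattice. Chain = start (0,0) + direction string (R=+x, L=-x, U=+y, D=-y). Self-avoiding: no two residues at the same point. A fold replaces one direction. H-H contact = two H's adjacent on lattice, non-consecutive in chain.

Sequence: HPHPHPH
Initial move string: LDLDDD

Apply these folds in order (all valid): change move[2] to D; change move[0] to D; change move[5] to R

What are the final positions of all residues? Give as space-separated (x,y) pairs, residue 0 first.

Answer: (0,0) (0,-1) (0,-2) (0,-3) (0,-4) (0,-5) (1,-5)

Derivation:
Initial moves: LDLDDD
Fold: move[2]->D => LDDDDD (positions: [(0, 0), (-1, 0), (-1, -1), (-1, -2), (-1, -3), (-1, -4), (-1, -5)])
Fold: move[0]->D => DDDDDD (positions: [(0, 0), (0, -1), (0, -2), (0, -3), (0, -4), (0, -5), (0, -6)])
Fold: move[5]->R => DDDDDR (positions: [(0, 0), (0, -1), (0, -2), (0, -3), (0, -4), (0, -5), (1, -5)])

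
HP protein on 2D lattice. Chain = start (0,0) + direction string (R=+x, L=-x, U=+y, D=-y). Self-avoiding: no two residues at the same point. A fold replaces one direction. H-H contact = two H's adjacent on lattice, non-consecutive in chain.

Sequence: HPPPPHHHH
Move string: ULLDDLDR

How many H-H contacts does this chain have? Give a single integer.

Positions: [(0, 0), (0, 1), (-1, 1), (-2, 1), (-2, 0), (-2, -1), (-3, -1), (-3, -2), (-2, -2)]
H-H contact: residue 5 @(-2,-1) - residue 8 @(-2, -2)

Answer: 1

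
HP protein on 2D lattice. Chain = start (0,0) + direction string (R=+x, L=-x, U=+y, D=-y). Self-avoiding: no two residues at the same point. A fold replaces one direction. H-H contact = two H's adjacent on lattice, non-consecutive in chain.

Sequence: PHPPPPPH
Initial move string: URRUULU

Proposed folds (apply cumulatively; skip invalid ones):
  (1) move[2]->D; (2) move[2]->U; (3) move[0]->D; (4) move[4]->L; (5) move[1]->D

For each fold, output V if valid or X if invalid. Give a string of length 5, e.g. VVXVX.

Initial: URRUULU -> [(0, 0), (0, 1), (1, 1), (2, 1), (2, 2), (2, 3), (1, 3), (1, 4)]
Fold 1: move[2]->D => URDUULU INVALID (collision), skipped
Fold 2: move[2]->U => URUUULU VALID
Fold 3: move[0]->D => DRUUULU VALID
Fold 4: move[4]->L => DRUULLU VALID
Fold 5: move[1]->D => DDUULLU INVALID (collision), skipped

Answer: XVVVX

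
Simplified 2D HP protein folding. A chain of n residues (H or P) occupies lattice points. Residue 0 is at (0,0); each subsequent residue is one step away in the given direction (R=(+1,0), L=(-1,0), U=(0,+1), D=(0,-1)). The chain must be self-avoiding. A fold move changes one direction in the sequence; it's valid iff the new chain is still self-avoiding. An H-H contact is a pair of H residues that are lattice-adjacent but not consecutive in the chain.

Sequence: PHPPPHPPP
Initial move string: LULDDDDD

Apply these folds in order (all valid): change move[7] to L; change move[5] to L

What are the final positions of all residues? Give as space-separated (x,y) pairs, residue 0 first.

Answer: (0,0) (-1,0) (-1,1) (-2,1) (-2,0) (-2,-1) (-3,-1) (-3,-2) (-4,-2)

Derivation:
Initial moves: LULDDDDD
Fold: move[7]->L => LULDDDDL (positions: [(0, 0), (-1, 0), (-1, 1), (-2, 1), (-2, 0), (-2, -1), (-2, -2), (-2, -3), (-3, -3)])
Fold: move[5]->L => LULDDLDL (positions: [(0, 0), (-1, 0), (-1, 1), (-2, 1), (-2, 0), (-2, -1), (-3, -1), (-3, -2), (-4, -2)])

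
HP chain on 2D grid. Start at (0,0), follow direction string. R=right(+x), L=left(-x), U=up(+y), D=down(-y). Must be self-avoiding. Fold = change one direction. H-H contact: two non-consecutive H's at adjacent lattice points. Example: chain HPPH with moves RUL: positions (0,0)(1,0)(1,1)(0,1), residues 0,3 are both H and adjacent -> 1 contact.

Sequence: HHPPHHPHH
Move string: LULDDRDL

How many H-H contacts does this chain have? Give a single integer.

Answer: 2

Derivation:
Positions: [(0, 0), (-1, 0), (-1, 1), (-2, 1), (-2, 0), (-2, -1), (-1, -1), (-1, -2), (-2, -2)]
H-H contact: residue 1 @(-1,0) - residue 4 @(-2, 0)
H-H contact: residue 5 @(-2,-1) - residue 8 @(-2, -2)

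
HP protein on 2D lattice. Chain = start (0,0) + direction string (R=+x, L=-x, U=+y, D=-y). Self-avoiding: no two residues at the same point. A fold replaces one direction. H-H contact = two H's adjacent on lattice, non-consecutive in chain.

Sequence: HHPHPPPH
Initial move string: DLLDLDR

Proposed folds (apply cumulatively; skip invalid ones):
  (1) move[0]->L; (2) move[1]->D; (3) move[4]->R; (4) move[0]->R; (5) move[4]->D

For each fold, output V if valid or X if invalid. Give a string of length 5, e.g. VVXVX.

Answer: VVVVV

Derivation:
Initial: DLLDLDR -> [(0, 0), (0, -1), (-1, -1), (-2, -1), (-2, -2), (-3, -2), (-3, -3), (-2, -3)]
Fold 1: move[0]->L => LLLDLDR VALID
Fold 2: move[1]->D => LDLDLDR VALID
Fold 3: move[4]->R => LDLDRDR VALID
Fold 4: move[0]->R => RDLDRDR VALID
Fold 5: move[4]->D => RDLDDDR VALID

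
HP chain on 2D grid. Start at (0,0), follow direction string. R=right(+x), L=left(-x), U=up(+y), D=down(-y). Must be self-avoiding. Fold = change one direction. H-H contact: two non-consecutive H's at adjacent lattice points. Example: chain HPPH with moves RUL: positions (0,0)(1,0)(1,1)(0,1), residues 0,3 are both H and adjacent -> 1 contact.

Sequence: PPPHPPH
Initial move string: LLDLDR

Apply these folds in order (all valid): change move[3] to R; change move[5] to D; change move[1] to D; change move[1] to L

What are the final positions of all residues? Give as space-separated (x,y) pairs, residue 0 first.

Answer: (0,0) (-1,0) (-2,0) (-2,-1) (-1,-1) (-1,-2) (-1,-3)

Derivation:
Initial moves: LLDLDR
Fold: move[3]->R => LLDRDR (positions: [(0, 0), (-1, 0), (-2, 0), (-2, -1), (-1, -1), (-1, -2), (0, -2)])
Fold: move[5]->D => LLDRDD (positions: [(0, 0), (-1, 0), (-2, 0), (-2, -1), (-1, -1), (-1, -2), (-1, -3)])
Fold: move[1]->D => LDDRDD (positions: [(0, 0), (-1, 0), (-1, -1), (-1, -2), (0, -2), (0, -3), (0, -4)])
Fold: move[1]->L => LLDRDD (positions: [(0, 0), (-1, 0), (-2, 0), (-2, -1), (-1, -1), (-1, -2), (-1, -3)])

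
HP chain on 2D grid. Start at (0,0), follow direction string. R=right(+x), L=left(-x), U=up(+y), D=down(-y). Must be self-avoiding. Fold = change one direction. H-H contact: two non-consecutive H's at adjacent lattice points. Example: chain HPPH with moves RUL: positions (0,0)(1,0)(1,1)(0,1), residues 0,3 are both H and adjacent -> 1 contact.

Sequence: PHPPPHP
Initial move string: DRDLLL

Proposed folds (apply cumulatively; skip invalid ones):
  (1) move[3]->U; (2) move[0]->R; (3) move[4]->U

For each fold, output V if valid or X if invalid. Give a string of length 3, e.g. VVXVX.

Answer: XVX

Derivation:
Initial: DRDLLL -> [(0, 0), (0, -1), (1, -1), (1, -2), (0, -2), (-1, -2), (-2, -2)]
Fold 1: move[3]->U => DRDULL INVALID (collision), skipped
Fold 2: move[0]->R => RRDLLL VALID
Fold 3: move[4]->U => RRDLUL INVALID (collision), skipped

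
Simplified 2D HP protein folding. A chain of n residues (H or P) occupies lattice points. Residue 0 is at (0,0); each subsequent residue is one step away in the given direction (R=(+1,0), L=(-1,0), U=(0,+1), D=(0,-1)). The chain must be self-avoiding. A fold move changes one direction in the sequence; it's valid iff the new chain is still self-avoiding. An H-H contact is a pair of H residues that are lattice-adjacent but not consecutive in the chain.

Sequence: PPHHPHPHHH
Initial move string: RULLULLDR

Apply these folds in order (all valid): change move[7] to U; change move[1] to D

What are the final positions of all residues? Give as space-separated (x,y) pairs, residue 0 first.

Answer: (0,0) (1,0) (1,-1) (0,-1) (-1,-1) (-1,0) (-2,0) (-3,0) (-3,1) (-2,1)

Derivation:
Initial moves: RULLULLDR
Fold: move[7]->U => RULLULLUR (positions: [(0, 0), (1, 0), (1, 1), (0, 1), (-1, 1), (-1, 2), (-2, 2), (-3, 2), (-3, 3), (-2, 3)])
Fold: move[1]->D => RDLLULLUR (positions: [(0, 0), (1, 0), (1, -1), (0, -1), (-1, -1), (-1, 0), (-2, 0), (-3, 0), (-3, 1), (-2, 1)])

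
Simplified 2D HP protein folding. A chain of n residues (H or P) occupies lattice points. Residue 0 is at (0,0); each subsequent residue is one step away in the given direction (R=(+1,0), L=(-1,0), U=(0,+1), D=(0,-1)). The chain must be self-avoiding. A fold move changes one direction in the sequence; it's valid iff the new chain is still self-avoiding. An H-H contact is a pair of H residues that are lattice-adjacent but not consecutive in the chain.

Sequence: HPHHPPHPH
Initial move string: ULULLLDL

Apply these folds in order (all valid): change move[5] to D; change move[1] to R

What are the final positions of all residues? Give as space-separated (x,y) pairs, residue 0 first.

Answer: (0,0) (0,1) (1,1) (1,2) (0,2) (-1,2) (-1,1) (-1,0) (-2,0)

Derivation:
Initial moves: ULULLLDL
Fold: move[5]->D => ULULLDDL (positions: [(0, 0), (0, 1), (-1, 1), (-1, 2), (-2, 2), (-3, 2), (-3, 1), (-3, 0), (-4, 0)])
Fold: move[1]->R => URULLDDL (positions: [(0, 0), (0, 1), (1, 1), (1, 2), (0, 2), (-1, 2), (-1, 1), (-1, 0), (-2, 0)])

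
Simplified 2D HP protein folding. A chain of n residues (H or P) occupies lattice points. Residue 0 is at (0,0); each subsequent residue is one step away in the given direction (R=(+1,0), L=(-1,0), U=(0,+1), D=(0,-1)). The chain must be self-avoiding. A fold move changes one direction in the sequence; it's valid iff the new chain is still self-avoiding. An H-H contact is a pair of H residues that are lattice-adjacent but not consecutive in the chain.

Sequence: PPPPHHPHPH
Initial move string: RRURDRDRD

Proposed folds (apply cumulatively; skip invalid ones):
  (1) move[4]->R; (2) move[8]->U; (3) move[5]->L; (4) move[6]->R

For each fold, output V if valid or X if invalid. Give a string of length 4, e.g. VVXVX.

Initial: RRURDRDRD -> [(0, 0), (1, 0), (2, 0), (2, 1), (3, 1), (3, 0), (4, 0), (4, -1), (5, -1), (5, -2)]
Fold 1: move[4]->R => RRURRRDRD VALID
Fold 2: move[8]->U => RRURRRDRU VALID
Fold 3: move[5]->L => RRURRLDRU INVALID (collision), skipped
Fold 4: move[6]->R => RRURRRRRU VALID

Answer: VVXV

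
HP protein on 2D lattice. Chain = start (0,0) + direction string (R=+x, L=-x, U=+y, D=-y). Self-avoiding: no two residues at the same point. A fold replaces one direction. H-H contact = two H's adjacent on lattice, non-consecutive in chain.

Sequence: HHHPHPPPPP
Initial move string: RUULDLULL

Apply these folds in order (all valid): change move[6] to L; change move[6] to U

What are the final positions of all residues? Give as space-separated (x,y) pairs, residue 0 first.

Initial moves: RUULDLULL
Fold: move[6]->L => RUULDLLLL (positions: [(0, 0), (1, 0), (1, 1), (1, 2), (0, 2), (0, 1), (-1, 1), (-2, 1), (-3, 1), (-4, 1)])
Fold: move[6]->U => RUULDLULL (positions: [(0, 0), (1, 0), (1, 1), (1, 2), (0, 2), (0, 1), (-1, 1), (-1, 2), (-2, 2), (-3, 2)])

Answer: (0,0) (1,0) (1,1) (1,2) (0,2) (0,1) (-1,1) (-1,2) (-2,2) (-3,2)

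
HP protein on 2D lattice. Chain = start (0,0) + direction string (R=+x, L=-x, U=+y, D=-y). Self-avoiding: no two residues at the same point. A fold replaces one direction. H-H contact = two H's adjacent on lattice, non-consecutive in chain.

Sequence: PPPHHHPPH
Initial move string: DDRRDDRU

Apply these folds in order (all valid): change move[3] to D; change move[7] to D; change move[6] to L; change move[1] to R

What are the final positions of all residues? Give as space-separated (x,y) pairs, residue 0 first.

Answer: (0,0) (0,-1) (1,-1) (2,-1) (2,-2) (2,-3) (2,-4) (1,-4) (1,-5)

Derivation:
Initial moves: DDRRDDRU
Fold: move[3]->D => DDRDDDRU (positions: [(0, 0), (0, -1), (0, -2), (1, -2), (1, -3), (1, -4), (1, -5), (2, -5), (2, -4)])
Fold: move[7]->D => DDRDDDRD (positions: [(0, 0), (0, -1), (0, -2), (1, -2), (1, -3), (1, -4), (1, -5), (2, -5), (2, -6)])
Fold: move[6]->L => DDRDDDLD (positions: [(0, 0), (0, -1), (0, -2), (1, -2), (1, -3), (1, -4), (1, -5), (0, -5), (0, -6)])
Fold: move[1]->R => DRRDDDLD (positions: [(0, 0), (0, -1), (1, -1), (2, -1), (2, -2), (2, -3), (2, -4), (1, -4), (1, -5)])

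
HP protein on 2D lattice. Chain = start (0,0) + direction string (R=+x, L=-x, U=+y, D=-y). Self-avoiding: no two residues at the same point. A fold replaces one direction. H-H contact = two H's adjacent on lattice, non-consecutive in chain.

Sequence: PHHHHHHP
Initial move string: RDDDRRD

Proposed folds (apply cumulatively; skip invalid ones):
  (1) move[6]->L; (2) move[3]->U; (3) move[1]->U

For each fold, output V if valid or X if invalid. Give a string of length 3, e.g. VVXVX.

Answer: XXX

Derivation:
Initial: RDDDRRD -> [(0, 0), (1, 0), (1, -1), (1, -2), (1, -3), (2, -3), (3, -3), (3, -4)]
Fold 1: move[6]->L => RDDDRRL INVALID (collision), skipped
Fold 2: move[3]->U => RDDURRD INVALID (collision), skipped
Fold 3: move[1]->U => RUDDRRD INVALID (collision), skipped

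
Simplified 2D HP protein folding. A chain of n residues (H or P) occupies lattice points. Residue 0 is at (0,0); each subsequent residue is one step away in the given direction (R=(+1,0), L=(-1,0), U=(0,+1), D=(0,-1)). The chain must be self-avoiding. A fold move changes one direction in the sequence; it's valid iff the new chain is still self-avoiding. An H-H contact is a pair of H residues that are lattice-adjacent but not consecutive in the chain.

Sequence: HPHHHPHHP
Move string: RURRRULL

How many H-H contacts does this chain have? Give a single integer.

Answer: 1

Derivation:
Positions: [(0, 0), (1, 0), (1, 1), (2, 1), (3, 1), (4, 1), (4, 2), (3, 2), (2, 2)]
H-H contact: residue 4 @(3,1) - residue 7 @(3, 2)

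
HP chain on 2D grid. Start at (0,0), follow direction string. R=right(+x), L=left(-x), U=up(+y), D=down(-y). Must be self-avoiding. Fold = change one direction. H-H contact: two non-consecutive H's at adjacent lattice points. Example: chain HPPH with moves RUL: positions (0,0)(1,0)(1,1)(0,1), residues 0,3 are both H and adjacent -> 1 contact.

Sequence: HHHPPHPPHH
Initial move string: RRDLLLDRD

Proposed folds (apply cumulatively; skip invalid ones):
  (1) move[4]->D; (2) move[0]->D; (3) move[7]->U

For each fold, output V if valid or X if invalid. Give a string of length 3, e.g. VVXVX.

Answer: VVX

Derivation:
Initial: RRDLLLDRD -> [(0, 0), (1, 0), (2, 0), (2, -1), (1, -1), (0, -1), (-1, -1), (-1, -2), (0, -2), (0, -3)]
Fold 1: move[4]->D => RRDLDLDRD VALID
Fold 2: move[0]->D => DRDLDLDRD VALID
Fold 3: move[7]->U => DRDLDLDUD INVALID (collision), skipped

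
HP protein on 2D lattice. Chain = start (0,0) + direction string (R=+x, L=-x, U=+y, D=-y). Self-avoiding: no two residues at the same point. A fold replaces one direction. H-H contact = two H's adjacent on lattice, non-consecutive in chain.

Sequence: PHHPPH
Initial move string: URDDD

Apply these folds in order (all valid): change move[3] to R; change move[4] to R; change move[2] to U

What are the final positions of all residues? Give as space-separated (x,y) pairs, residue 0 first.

Answer: (0,0) (0,1) (1,1) (1,2) (2,2) (3,2)

Derivation:
Initial moves: URDDD
Fold: move[3]->R => URDRD (positions: [(0, 0), (0, 1), (1, 1), (1, 0), (2, 0), (2, -1)])
Fold: move[4]->R => URDRR (positions: [(0, 0), (0, 1), (1, 1), (1, 0), (2, 0), (3, 0)])
Fold: move[2]->U => URURR (positions: [(0, 0), (0, 1), (1, 1), (1, 2), (2, 2), (3, 2)])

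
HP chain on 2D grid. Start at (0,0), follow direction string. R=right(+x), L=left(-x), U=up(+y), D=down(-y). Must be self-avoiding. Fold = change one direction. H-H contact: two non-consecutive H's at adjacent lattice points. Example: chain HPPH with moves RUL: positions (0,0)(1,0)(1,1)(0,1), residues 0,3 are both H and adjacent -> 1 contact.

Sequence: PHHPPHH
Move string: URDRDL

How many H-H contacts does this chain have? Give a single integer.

Positions: [(0, 0), (0, 1), (1, 1), (1, 0), (2, 0), (2, -1), (1, -1)]
No H-H contacts found.

Answer: 0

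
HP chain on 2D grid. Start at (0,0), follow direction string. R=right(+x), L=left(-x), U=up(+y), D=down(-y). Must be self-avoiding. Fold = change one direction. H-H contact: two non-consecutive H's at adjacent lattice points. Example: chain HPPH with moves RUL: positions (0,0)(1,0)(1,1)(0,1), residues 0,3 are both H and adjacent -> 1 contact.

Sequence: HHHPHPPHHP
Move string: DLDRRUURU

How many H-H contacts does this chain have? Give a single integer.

Positions: [(0, 0), (0, -1), (-1, -1), (-1, -2), (0, -2), (1, -2), (1, -1), (1, 0), (2, 0), (2, 1)]
H-H contact: residue 0 @(0,0) - residue 7 @(1, 0)
H-H contact: residue 1 @(0,-1) - residue 4 @(0, -2)

Answer: 2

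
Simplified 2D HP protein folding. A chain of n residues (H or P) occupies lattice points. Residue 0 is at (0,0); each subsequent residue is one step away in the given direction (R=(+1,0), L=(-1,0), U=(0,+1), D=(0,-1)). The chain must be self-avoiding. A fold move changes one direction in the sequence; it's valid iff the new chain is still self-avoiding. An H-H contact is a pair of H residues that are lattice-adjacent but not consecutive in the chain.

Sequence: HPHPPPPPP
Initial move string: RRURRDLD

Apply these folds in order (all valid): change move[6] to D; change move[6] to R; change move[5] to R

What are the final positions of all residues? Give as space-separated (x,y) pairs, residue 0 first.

Answer: (0,0) (1,0) (2,0) (2,1) (3,1) (4,1) (5,1) (6,1) (6,0)

Derivation:
Initial moves: RRURRDLD
Fold: move[6]->D => RRURRDDD (positions: [(0, 0), (1, 0), (2, 0), (2, 1), (3, 1), (4, 1), (4, 0), (4, -1), (4, -2)])
Fold: move[6]->R => RRURRDRD (positions: [(0, 0), (1, 0), (2, 0), (2, 1), (3, 1), (4, 1), (4, 0), (5, 0), (5, -1)])
Fold: move[5]->R => RRURRRRD (positions: [(0, 0), (1, 0), (2, 0), (2, 1), (3, 1), (4, 1), (5, 1), (6, 1), (6, 0)])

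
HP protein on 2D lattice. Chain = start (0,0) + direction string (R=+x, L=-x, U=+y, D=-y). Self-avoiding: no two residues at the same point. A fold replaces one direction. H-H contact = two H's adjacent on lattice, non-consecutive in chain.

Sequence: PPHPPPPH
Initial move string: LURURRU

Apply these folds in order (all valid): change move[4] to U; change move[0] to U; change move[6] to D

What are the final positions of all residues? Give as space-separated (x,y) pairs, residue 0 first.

Initial moves: LURURRU
Fold: move[4]->U => LURUURU (positions: [(0, 0), (-1, 0), (-1, 1), (0, 1), (0, 2), (0, 3), (1, 3), (1, 4)])
Fold: move[0]->U => UURUURU (positions: [(0, 0), (0, 1), (0, 2), (1, 2), (1, 3), (1, 4), (2, 4), (2, 5)])
Fold: move[6]->D => UURUURD (positions: [(0, 0), (0, 1), (0, 2), (1, 2), (1, 3), (1, 4), (2, 4), (2, 3)])

Answer: (0,0) (0,1) (0,2) (1,2) (1,3) (1,4) (2,4) (2,3)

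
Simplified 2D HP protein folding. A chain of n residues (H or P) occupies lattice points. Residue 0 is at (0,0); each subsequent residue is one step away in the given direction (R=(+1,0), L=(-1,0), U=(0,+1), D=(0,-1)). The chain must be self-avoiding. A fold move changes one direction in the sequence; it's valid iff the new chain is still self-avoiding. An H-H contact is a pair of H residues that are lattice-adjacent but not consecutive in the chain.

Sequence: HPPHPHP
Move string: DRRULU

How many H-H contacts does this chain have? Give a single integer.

Answer: 1

Derivation:
Positions: [(0, 0), (0, -1), (1, -1), (2, -1), (2, 0), (1, 0), (1, 1)]
H-H contact: residue 0 @(0,0) - residue 5 @(1, 0)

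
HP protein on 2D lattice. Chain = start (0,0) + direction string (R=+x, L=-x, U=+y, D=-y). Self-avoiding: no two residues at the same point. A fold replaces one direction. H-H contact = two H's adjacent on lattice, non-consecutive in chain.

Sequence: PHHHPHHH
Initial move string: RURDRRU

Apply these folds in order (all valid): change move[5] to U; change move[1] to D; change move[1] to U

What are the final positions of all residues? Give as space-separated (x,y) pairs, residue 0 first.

Initial moves: RURDRRU
Fold: move[5]->U => RURDRUU (positions: [(0, 0), (1, 0), (1, 1), (2, 1), (2, 0), (3, 0), (3, 1), (3, 2)])
Fold: move[1]->D => RDRDRUU (positions: [(0, 0), (1, 0), (1, -1), (2, -1), (2, -2), (3, -2), (3, -1), (3, 0)])
Fold: move[1]->U => RURDRUU (positions: [(0, 0), (1, 0), (1, 1), (2, 1), (2, 0), (3, 0), (3, 1), (3, 2)])

Answer: (0,0) (1,0) (1,1) (2,1) (2,0) (3,0) (3,1) (3,2)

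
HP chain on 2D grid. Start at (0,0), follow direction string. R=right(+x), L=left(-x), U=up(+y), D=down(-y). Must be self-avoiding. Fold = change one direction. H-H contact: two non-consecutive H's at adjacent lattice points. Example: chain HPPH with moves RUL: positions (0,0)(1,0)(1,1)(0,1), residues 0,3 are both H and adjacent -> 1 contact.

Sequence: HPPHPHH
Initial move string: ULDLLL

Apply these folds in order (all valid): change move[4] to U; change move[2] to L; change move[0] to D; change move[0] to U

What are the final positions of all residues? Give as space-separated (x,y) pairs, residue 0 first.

Answer: (0,0) (0,1) (-1,1) (-2,1) (-3,1) (-3,2) (-4,2)

Derivation:
Initial moves: ULDLLL
Fold: move[4]->U => ULDLUL (positions: [(0, 0), (0, 1), (-1, 1), (-1, 0), (-2, 0), (-2, 1), (-3, 1)])
Fold: move[2]->L => ULLLUL (positions: [(0, 0), (0, 1), (-1, 1), (-2, 1), (-3, 1), (-3, 2), (-4, 2)])
Fold: move[0]->D => DLLLUL (positions: [(0, 0), (0, -1), (-1, -1), (-2, -1), (-3, -1), (-3, 0), (-4, 0)])
Fold: move[0]->U => ULLLUL (positions: [(0, 0), (0, 1), (-1, 1), (-2, 1), (-3, 1), (-3, 2), (-4, 2)])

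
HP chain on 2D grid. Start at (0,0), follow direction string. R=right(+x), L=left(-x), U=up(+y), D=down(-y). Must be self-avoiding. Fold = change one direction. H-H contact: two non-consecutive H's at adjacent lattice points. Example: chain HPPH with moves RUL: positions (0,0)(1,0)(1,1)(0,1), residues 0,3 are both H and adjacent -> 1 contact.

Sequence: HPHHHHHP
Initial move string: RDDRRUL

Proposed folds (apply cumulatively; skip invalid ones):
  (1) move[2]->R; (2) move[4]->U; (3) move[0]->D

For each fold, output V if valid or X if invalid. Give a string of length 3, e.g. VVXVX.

Initial: RDDRRUL -> [(0, 0), (1, 0), (1, -1), (1, -2), (2, -2), (3, -2), (3, -1), (2, -1)]
Fold 1: move[2]->R => RDRRRUL VALID
Fold 2: move[4]->U => RDRRUUL VALID
Fold 3: move[0]->D => DDRRUUL VALID

Answer: VVV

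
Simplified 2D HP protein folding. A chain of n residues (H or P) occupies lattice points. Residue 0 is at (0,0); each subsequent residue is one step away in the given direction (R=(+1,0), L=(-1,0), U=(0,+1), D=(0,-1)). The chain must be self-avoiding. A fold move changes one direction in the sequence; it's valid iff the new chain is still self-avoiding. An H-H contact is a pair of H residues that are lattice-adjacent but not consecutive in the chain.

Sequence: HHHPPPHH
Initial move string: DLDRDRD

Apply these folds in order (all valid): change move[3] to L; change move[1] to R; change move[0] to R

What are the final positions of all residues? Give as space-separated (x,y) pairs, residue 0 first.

Answer: (0,0) (1,0) (2,0) (2,-1) (1,-1) (1,-2) (2,-2) (2,-3)

Derivation:
Initial moves: DLDRDRD
Fold: move[3]->L => DLDLDRD (positions: [(0, 0), (0, -1), (-1, -1), (-1, -2), (-2, -2), (-2, -3), (-1, -3), (-1, -4)])
Fold: move[1]->R => DRDLDRD (positions: [(0, 0), (0, -1), (1, -1), (1, -2), (0, -2), (0, -3), (1, -3), (1, -4)])
Fold: move[0]->R => RRDLDRD (positions: [(0, 0), (1, 0), (2, 0), (2, -1), (1, -1), (1, -2), (2, -2), (2, -3)])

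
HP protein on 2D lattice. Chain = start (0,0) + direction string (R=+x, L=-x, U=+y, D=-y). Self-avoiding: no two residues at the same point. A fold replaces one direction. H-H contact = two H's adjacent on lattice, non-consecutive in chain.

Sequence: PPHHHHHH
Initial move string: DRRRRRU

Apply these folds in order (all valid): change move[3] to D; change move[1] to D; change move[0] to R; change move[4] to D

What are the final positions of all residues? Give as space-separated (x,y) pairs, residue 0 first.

Initial moves: DRRRRRU
Fold: move[3]->D => DRRDRRU (positions: [(0, 0), (0, -1), (1, -1), (2, -1), (2, -2), (3, -2), (4, -2), (4, -1)])
Fold: move[1]->D => DDRDRRU (positions: [(0, 0), (0, -1), (0, -2), (1, -2), (1, -3), (2, -3), (3, -3), (3, -2)])
Fold: move[0]->R => RDRDRRU (positions: [(0, 0), (1, 0), (1, -1), (2, -1), (2, -2), (3, -2), (4, -2), (4, -1)])
Fold: move[4]->D => RDRDDRU (positions: [(0, 0), (1, 0), (1, -1), (2, -1), (2, -2), (2, -3), (3, -3), (3, -2)])

Answer: (0,0) (1,0) (1,-1) (2,-1) (2,-2) (2,-3) (3,-3) (3,-2)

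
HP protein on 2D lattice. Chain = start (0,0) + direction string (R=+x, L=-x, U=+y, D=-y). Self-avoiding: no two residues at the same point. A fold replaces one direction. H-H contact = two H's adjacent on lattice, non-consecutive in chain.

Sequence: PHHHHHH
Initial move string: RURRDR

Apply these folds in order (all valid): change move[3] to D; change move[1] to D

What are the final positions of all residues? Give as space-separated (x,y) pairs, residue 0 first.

Answer: (0,0) (1,0) (1,-1) (2,-1) (2,-2) (2,-3) (3,-3)

Derivation:
Initial moves: RURRDR
Fold: move[3]->D => RURDDR (positions: [(0, 0), (1, 0), (1, 1), (2, 1), (2, 0), (2, -1), (3, -1)])
Fold: move[1]->D => RDRDDR (positions: [(0, 0), (1, 0), (1, -1), (2, -1), (2, -2), (2, -3), (3, -3)])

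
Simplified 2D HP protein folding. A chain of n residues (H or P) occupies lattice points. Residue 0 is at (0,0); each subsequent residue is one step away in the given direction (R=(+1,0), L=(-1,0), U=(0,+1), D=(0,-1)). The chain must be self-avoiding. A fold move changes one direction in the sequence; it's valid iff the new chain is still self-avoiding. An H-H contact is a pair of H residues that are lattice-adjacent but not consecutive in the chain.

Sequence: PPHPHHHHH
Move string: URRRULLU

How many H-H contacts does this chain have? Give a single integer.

Answer: 1

Derivation:
Positions: [(0, 0), (0, 1), (1, 1), (2, 1), (3, 1), (3, 2), (2, 2), (1, 2), (1, 3)]
H-H contact: residue 2 @(1,1) - residue 7 @(1, 2)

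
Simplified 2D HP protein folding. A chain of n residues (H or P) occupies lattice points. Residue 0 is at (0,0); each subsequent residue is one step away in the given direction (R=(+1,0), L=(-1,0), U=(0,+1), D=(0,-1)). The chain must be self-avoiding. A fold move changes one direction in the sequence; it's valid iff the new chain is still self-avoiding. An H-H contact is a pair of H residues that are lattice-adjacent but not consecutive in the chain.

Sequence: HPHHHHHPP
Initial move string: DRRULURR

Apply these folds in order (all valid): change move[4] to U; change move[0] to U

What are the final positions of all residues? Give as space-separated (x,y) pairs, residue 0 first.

Answer: (0,0) (0,1) (1,1) (2,1) (2,2) (2,3) (2,4) (3,4) (4,4)

Derivation:
Initial moves: DRRULURR
Fold: move[4]->U => DRRUUURR (positions: [(0, 0), (0, -1), (1, -1), (2, -1), (2, 0), (2, 1), (2, 2), (3, 2), (4, 2)])
Fold: move[0]->U => URRUUURR (positions: [(0, 0), (0, 1), (1, 1), (2, 1), (2, 2), (2, 3), (2, 4), (3, 4), (4, 4)])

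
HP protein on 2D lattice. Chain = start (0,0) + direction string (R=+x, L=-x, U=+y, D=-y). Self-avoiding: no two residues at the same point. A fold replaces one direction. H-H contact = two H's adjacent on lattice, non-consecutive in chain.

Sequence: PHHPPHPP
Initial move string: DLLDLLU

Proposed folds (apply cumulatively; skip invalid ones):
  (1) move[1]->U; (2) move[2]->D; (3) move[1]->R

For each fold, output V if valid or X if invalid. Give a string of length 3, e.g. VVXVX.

Initial: DLLDLLU -> [(0, 0), (0, -1), (-1, -1), (-2, -1), (-2, -2), (-3, -2), (-4, -2), (-4, -1)]
Fold 1: move[1]->U => DULDLLU INVALID (collision), skipped
Fold 2: move[2]->D => DLDDLLU VALID
Fold 3: move[1]->R => DRDDLLU VALID

Answer: XVV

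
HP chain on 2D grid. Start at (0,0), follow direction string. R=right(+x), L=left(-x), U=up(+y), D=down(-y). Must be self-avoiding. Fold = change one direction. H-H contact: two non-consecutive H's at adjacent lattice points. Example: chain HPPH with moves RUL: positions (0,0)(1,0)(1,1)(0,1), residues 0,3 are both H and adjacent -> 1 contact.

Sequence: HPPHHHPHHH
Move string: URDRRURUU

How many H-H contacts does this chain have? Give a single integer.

Positions: [(0, 0), (0, 1), (1, 1), (1, 0), (2, 0), (3, 0), (3, 1), (4, 1), (4, 2), (4, 3)]
H-H contact: residue 0 @(0,0) - residue 3 @(1, 0)

Answer: 1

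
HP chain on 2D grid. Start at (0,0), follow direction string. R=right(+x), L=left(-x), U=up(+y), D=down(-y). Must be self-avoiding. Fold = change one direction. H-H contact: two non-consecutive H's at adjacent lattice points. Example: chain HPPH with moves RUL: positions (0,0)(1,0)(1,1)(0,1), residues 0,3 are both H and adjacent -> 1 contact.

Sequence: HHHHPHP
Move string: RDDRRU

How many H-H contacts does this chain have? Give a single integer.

Positions: [(0, 0), (1, 0), (1, -1), (1, -2), (2, -2), (3, -2), (3, -1)]
No H-H contacts found.

Answer: 0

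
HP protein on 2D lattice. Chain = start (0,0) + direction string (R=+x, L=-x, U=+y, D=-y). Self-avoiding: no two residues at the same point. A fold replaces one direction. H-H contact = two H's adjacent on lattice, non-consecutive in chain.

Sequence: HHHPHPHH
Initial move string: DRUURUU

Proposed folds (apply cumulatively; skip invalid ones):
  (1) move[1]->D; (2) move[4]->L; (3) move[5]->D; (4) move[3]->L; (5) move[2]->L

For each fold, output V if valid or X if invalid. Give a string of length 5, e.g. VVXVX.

Answer: XVXXX

Derivation:
Initial: DRUURUU -> [(0, 0), (0, -1), (1, -1), (1, 0), (1, 1), (2, 1), (2, 2), (2, 3)]
Fold 1: move[1]->D => DDUURUU INVALID (collision), skipped
Fold 2: move[4]->L => DRUULUU VALID
Fold 3: move[5]->D => DRUULDU INVALID (collision), skipped
Fold 4: move[3]->L => DRULLUU INVALID (collision), skipped
Fold 5: move[2]->L => DRLULUU INVALID (collision), skipped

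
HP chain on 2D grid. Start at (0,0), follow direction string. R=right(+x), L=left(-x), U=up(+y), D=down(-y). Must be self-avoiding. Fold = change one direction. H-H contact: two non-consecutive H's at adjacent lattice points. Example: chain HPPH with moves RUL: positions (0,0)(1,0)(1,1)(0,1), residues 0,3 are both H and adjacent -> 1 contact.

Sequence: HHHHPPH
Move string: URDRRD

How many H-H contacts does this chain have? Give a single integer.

Answer: 1

Derivation:
Positions: [(0, 0), (0, 1), (1, 1), (1, 0), (2, 0), (3, 0), (3, -1)]
H-H contact: residue 0 @(0,0) - residue 3 @(1, 0)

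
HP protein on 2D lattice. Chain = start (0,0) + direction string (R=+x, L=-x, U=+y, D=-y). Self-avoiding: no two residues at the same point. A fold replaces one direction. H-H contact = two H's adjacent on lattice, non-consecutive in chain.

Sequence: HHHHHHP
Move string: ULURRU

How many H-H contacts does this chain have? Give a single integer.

Positions: [(0, 0), (0, 1), (-1, 1), (-1, 2), (0, 2), (1, 2), (1, 3)]
H-H contact: residue 1 @(0,1) - residue 4 @(0, 2)

Answer: 1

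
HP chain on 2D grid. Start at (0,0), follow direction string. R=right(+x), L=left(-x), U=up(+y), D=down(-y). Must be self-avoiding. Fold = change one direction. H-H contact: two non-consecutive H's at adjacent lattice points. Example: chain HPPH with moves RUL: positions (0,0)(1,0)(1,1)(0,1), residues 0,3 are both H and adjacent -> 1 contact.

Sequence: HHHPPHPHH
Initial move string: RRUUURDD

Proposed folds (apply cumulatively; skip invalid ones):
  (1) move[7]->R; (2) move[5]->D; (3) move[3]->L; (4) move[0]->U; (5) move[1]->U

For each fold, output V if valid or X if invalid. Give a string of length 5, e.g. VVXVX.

Initial: RRUUURDD -> [(0, 0), (1, 0), (2, 0), (2, 1), (2, 2), (2, 3), (3, 3), (3, 2), (3, 1)]
Fold 1: move[7]->R => RRUUURDR VALID
Fold 2: move[5]->D => RRUUUDDR INVALID (collision), skipped
Fold 3: move[3]->L => RRULURDR INVALID (collision), skipped
Fold 4: move[0]->U => URUUURDR VALID
Fold 5: move[1]->U => UUUUURDR VALID

Answer: VXXVV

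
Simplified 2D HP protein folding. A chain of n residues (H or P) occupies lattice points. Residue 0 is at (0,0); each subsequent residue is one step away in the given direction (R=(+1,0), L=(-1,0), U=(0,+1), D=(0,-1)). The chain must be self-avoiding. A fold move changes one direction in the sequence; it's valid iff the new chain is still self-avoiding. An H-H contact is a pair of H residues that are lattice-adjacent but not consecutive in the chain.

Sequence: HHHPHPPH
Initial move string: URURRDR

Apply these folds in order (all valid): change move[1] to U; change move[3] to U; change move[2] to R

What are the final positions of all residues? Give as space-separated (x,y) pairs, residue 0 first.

Answer: (0,0) (0,1) (0,2) (1,2) (1,3) (2,3) (2,2) (3,2)

Derivation:
Initial moves: URURRDR
Fold: move[1]->U => UUURRDR (positions: [(0, 0), (0, 1), (0, 2), (0, 3), (1, 3), (2, 3), (2, 2), (3, 2)])
Fold: move[3]->U => UUUURDR (positions: [(0, 0), (0, 1), (0, 2), (0, 3), (0, 4), (1, 4), (1, 3), (2, 3)])
Fold: move[2]->R => UURURDR (positions: [(0, 0), (0, 1), (0, 2), (1, 2), (1, 3), (2, 3), (2, 2), (3, 2)])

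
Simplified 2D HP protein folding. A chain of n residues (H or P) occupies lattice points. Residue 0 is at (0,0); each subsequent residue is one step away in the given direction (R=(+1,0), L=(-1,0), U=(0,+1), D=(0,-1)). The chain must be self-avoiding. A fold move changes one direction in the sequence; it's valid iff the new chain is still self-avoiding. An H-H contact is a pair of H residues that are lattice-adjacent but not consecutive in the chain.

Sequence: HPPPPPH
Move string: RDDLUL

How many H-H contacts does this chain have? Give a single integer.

Positions: [(0, 0), (1, 0), (1, -1), (1, -2), (0, -2), (0, -1), (-1, -1)]
No H-H contacts found.

Answer: 0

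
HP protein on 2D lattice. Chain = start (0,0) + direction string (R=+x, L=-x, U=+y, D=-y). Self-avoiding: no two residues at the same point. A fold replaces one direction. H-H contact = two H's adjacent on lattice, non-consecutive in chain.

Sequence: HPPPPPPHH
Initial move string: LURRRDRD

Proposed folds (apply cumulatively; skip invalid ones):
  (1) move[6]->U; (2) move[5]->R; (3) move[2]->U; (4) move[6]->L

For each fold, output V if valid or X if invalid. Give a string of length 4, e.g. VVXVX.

Initial: LURRRDRD -> [(0, 0), (-1, 0), (-1, 1), (0, 1), (1, 1), (2, 1), (2, 0), (3, 0), (3, -1)]
Fold 1: move[6]->U => LURRRDUD INVALID (collision), skipped
Fold 2: move[5]->R => LURRRRRD VALID
Fold 3: move[2]->U => LUURRRRD VALID
Fold 4: move[6]->L => LUURRRLD INVALID (collision), skipped

Answer: XVVX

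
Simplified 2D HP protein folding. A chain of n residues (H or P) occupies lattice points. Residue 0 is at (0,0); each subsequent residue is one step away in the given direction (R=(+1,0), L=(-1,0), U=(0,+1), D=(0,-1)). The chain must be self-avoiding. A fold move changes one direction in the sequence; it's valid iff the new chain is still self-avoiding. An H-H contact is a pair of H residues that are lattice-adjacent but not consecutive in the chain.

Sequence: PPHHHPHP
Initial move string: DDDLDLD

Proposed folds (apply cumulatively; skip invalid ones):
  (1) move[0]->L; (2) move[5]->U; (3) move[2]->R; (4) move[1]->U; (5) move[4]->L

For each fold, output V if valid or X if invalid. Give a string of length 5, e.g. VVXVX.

Answer: VXXXV

Derivation:
Initial: DDDLDLD -> [(0, 0), (0, -1), (0, -2), (0, -3), (-1, -3), (-1, -4), (-2, -4), (-2, -5)]
Fold 1: move[0]->L => LDDLDLD VALID
Fold 2: move[5]->U => LDDLDUD INVALID (collision), skipped
Fold 3: move[2]->R => LDRLDLD INVALID (collision), skipped
Fold 4: move[1]->U => LUDLDLD INVALID (collision), skipped
Fold 5: move[4]->L => LDDLLLD VALID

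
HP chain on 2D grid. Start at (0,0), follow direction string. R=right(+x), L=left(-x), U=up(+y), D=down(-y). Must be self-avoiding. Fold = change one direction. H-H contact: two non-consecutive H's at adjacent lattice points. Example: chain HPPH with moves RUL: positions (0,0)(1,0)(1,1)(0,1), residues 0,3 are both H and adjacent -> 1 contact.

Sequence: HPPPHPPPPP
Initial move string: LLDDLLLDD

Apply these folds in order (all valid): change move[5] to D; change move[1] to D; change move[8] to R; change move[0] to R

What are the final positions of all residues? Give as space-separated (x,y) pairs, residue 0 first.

Initial moves: LLDDLLLDD
Fold: move[5]->D => LLDDLDLDD (positions: [(0, 0), (-1, 0), (-2, 0), (-2, -1), (-2, -2), (-3, -2), (-3, -3), (-4, -3), (-4, -4), (-4, -5)])
Fold: move[1]->D => LDDDLDLDD (positions: [(0, 0), (-1, 0), (-1, -1), (-1, -2), (-1, -3), (-2, -3), (-2, -4), (-3, -4), (-3, -5), (-3, -6)])
Fold: move[8]->R => LDDDLDLDR (positions: [(0, 0), (-1, 0), (-1, -1), (-1, -2), (-1, -3), (-2, -3), (-2, -4), (-3, -4), (-3, -5), (-2, -5)])
Fold: move[0]->R => RDDDLDLDR (positions: [(0, 0), (1, 0), (1, -1), (1, -2), (1, -3), (0, -3), (0, -4), (-1, -4), (-1, -5), (0, -5)])

Answer: (0,0) (1,0) (1,-1) (1,-2) (1,-3) (0,-3) (0,-4) (-1,-4) (-1,-5) (0,-5)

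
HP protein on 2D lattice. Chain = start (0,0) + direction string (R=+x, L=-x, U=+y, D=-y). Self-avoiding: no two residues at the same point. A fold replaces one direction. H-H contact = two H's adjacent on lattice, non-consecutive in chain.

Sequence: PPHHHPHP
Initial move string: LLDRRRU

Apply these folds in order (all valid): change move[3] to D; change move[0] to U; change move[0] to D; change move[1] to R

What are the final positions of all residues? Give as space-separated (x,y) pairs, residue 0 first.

Initial moves: LLDRRRU
Fold: move[3]->D => LLDDRRU (positions: [(0, 0), (-1, 0), (-2, 0), (-2, -1), (-2, -2), (-1, -2), (0, -2), (0, -1)])
Fold: move[0]->U => ULDDRRU (positions: [(0, 0), (0, 1), (-1, 1), (-1, 0), (-1, -1), (0, -1), (1, -1), (1, 0)])
Fold: move[0]->D => DLDDRRU (positions: [(0, 0), (0, -1), (-1, -1), (-1, -2), (-1, -3), (0, -3), (1, -3), (1, -2)])
Fold: move[1]->R => DRDDRRU (positions: [(0, 0), (0, -1), (1, -1), (1, -2), (1, -3), (2, -3), (3, -3), (3, -2)])

Answer: (0,0) (0,-1) (1,-1) (1,-2) (1,-3) (2,-3) (3,-3) (3,-2)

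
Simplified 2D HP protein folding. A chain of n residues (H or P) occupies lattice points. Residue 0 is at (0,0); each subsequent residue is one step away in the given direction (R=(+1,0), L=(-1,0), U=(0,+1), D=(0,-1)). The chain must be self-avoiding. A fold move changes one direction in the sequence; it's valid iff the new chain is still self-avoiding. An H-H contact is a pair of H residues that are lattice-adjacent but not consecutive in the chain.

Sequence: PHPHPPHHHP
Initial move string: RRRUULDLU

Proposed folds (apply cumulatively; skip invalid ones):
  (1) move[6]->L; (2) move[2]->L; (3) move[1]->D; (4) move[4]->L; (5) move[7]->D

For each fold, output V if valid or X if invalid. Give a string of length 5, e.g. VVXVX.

Initial: RRRUULDLU -> [(0, 0), (1, 0), (2, 0), (3, 0), (3, 1), (3, 2), (2, 2), (2, 1), (1, 1), (1, 2)]
Fold 1: move[6]->L => RRRUULLLU VALID
Fold 2: move[2]->L => RRLUULLLU INVALID (collision), skipped
Fold 3: move[1]->D => RDRUULLLU VALID
Fold 4: move[4]->L => RDRULLLLU INVALID (collision), skipped
Fold 5: move[7]->D => RDRUULLDU INVALID (collision), skipped

Answer: VXVXX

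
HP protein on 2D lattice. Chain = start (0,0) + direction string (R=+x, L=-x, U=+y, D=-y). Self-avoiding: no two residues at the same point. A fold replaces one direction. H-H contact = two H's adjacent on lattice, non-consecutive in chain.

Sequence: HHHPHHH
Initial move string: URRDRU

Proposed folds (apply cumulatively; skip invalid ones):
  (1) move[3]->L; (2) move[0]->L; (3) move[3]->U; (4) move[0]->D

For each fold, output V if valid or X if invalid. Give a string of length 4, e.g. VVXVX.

Answer: XXVV

Derivation:
Initial: URRDRU -> [(0, 0), (0, 1), (1, 1), (2, 1), (2, 0), (3, 0), (3, 1)]
Fold 1: move[3]->L => URRLRU INVALID (collision), skipped
Fold 2: move[0]->L => LRRDRU INVALID (collision), skipped
Fold 3: move[3]->U => URRURU VALID
Fold 4: move[0]->D => DRRURU VALID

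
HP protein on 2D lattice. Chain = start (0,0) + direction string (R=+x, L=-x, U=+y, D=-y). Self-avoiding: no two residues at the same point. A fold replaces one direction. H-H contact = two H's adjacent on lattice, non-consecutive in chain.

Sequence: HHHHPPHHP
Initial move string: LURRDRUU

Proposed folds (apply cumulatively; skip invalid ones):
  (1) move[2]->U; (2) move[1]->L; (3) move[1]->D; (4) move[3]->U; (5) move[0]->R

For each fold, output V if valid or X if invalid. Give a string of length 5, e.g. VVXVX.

Answer: VXXXV

Derivation:
Initial: LURRDRUU -> [(0, 0), (-1, 0), (-1, 1), (0, 1), (1, 1), (1, 0), (2, 0), (2, 1), (2, 2)]
Fold 1: move[2]->U => LUURDRUU VALID
Fold 2: move[1]->L => LLURDRUU INVALID (collision), skipped
Fold 3: move[1]->D => LDURDRUU INVALID (collision), skipped
Fold 4: move[3]->U => LUUUDRUU INVALID (collision), skipped
Fold 5: move[0]->R => RUURDRUU VALID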